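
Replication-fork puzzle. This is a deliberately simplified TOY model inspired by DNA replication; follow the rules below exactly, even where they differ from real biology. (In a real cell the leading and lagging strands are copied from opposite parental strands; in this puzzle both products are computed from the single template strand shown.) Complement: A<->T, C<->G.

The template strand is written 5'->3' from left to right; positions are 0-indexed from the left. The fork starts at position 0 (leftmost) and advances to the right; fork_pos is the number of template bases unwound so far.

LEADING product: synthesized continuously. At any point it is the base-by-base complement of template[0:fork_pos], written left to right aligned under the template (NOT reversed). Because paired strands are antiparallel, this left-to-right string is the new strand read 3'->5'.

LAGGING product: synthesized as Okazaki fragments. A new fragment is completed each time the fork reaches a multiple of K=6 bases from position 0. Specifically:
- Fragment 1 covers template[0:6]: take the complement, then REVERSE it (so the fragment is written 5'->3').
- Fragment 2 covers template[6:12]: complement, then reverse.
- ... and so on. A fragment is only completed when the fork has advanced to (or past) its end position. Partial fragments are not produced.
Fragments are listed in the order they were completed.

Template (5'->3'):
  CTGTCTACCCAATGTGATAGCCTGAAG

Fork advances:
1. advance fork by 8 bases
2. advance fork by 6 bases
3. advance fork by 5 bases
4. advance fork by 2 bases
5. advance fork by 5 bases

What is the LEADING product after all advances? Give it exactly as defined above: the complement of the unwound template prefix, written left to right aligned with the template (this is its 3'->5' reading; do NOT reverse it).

Step 1: advance 8 -> fork_pos = 0 + 8 = 8.
Step 2: advance 6 -> fork_pos = 8 + 6 = 14.
Step 3: advance 5 -> fork_pos = 14 + 5 = 19.
Step 4: advance 2 -> fork_pos = 19 + 2 = 21.
Step 5: advance 5 -> fork_pos = 21 + 5 = 26.
Unwound prefix: template[0:26] = CTGTCTACCCAATGTGATAGCCTGAA
Complement it base by base (A<->T, C<->G), keeping left-to-right order:
  [0:5] CTGTC -> GACAG
  [5:10] TACCC -> ATGGG
  [10:15] AATGT -> TTACA
  [15:20] GATAG -> CTATC
  [20:25] CCTGA -> GGACT
  [25:26] A -> T
Concatenate: GACAGATGGGTTACACTATCGGACTT (length 26; written aligned with the template, i.e. 3'->5').

Answer: GACAGATGGGTTACACTATCGGACTT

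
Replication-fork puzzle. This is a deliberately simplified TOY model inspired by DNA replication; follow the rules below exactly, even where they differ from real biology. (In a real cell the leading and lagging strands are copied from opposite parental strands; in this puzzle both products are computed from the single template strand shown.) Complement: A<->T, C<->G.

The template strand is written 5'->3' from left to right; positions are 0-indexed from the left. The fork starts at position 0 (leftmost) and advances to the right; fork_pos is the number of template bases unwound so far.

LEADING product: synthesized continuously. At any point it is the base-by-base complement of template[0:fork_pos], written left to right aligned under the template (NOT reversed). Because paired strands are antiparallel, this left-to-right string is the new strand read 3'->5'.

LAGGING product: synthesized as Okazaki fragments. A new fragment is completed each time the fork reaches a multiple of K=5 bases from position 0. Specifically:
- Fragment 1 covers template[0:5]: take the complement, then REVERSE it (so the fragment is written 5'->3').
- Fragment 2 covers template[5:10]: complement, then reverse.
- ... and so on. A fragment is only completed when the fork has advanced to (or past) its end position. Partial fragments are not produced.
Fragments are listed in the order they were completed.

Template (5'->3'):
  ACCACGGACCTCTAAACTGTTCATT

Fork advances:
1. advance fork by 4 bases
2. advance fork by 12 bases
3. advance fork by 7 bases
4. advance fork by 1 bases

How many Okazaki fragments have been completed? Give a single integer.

Answer: 4

Derivation:
Step 1: advance 4 -> fork_pos = 0 + 4 = 4. Next multiple of 5 is 5 (not reached); still 0 fragment(s).
Step 2: advance 12 -> fork_pos = 4 + 12 = 16. Reached multiple(s) of 5: 5, 10, 15 -> fragments 1-3 completed (3 total).
Step 3: advance 7 -> fork_pos = 16 + 7 = 23. Reached multiple(s) of 5: 20 -> fragment 4 completed (4 total).
Step 4: advance 1 -> fork_pos = 23 + 1 = 24. Next multiple of 5 is 25 (not reached); still 4 fragment(s).
Check: final fork_pos = 24; the multiples of 5 that are <= 24 are 5..20 -> 24 // 5 = 4 completed fragment(s).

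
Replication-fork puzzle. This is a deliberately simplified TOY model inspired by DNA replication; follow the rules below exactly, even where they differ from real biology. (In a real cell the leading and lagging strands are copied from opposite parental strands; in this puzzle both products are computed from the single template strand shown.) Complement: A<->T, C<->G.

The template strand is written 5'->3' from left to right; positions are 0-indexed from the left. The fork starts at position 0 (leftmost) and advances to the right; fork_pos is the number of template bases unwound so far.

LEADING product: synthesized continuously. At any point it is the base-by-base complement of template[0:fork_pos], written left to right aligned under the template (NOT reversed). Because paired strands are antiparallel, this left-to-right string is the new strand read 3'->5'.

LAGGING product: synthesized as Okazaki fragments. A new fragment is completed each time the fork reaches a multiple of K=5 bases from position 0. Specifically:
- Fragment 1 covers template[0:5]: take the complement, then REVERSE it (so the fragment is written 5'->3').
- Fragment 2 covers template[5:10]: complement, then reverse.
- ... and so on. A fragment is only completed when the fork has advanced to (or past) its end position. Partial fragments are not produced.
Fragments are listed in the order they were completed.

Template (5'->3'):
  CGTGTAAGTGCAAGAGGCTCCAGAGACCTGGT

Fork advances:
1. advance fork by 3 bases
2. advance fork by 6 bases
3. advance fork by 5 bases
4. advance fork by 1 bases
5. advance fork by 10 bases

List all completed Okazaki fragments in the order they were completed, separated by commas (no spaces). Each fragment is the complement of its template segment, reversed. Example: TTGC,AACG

Answer: ACACG,CACTT,TCTTG,GAGCC,CTCTG

Derivation:
Step 1: advance 3 -> fork_pos = 0 + 3 = 3. Next multiple of 5 is 5 (not reached); still 0 fragment(s).
Step 2: advance 6 -> fork_pos = 3 + 6 = 9. Reached multiple(s) of 5: 5 -> fragment 1 completed (1 total).
Step 3: advance 5 -> fork_pos = 9 + 5 = 14. Reached multiple(s) of 5: 10 -> fragment 2 completed (2 total).
Step 4: advance 1 -> fork_pos = 14 + 1 = 15. Reached multiple(s) of 5: 15 -> fragment 3 completed (3 total).
Step 5: advance 10 -> fork_pos = 15 + 10 = 25. Reached multiple(s) of 5: 20, 25 -> fragments 4-5 completed (5 total).
Final fork_pos = 25, so 5 fragment(s) are complete. Build each: template segment -> complement -> reverse.
Fragment 1: template[0:5] = CGTGT -> complement GCACA -> reversed ACACG
Fragment 2: template[5:10] = AAGTG -> complement TTCAC -> reversed CACTT
Fragment 3: template[10:15] = CAAGA -> complement GTTCT -> reversed TCTTG
Fragment 4: template[15:20] = GGCTC -> complement CCGAG -> reversed GAGCC
Fragment 5: template[20:25] = CAGAG -> complement GTCTC -> reversed CTCTG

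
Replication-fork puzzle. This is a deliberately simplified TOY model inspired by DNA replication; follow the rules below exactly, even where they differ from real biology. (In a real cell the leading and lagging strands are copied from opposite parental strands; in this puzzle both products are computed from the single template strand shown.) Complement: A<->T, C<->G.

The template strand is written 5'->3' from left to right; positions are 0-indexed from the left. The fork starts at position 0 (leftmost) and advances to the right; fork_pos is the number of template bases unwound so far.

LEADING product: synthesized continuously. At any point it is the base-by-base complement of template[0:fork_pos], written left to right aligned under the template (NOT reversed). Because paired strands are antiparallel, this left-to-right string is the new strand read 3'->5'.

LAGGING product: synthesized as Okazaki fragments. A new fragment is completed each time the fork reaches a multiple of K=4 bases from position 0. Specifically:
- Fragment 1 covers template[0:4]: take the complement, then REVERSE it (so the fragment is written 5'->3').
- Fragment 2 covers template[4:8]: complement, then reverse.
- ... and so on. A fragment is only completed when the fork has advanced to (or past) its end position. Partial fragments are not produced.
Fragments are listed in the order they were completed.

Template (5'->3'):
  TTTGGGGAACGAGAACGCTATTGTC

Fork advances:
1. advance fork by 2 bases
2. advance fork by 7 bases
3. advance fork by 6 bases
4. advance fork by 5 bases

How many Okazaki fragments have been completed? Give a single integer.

Step 1: advance 2 -> fork_pos = 0 + 2 = 2. Next multiple of 4 is 4 (not reached); still 0 fragment(s).
Step 2: advance 7 -> fork_pos = 2 + 7 = 9. Reached multiple(s) of 4: 4, 8 -> fragments 1-2 completed (2 total).
Step 3: advance 6 -> fork_pos = 9 + 6 = 15. Reached multiple(s) of 4: 12 -> fragment 3 completed (3 total).
Step 4: advance 5 -> fork_pos = 15 + 5 = 20. Reached multiple(s) of 4: 16, 20 -> fragments 4-5 completed (5 total).
Check: final fork_pos = 20; the multiples of 4 that are <= 20 are 4..20 -> 20 // 4 = 5 completed fragment(s).

Answer: 5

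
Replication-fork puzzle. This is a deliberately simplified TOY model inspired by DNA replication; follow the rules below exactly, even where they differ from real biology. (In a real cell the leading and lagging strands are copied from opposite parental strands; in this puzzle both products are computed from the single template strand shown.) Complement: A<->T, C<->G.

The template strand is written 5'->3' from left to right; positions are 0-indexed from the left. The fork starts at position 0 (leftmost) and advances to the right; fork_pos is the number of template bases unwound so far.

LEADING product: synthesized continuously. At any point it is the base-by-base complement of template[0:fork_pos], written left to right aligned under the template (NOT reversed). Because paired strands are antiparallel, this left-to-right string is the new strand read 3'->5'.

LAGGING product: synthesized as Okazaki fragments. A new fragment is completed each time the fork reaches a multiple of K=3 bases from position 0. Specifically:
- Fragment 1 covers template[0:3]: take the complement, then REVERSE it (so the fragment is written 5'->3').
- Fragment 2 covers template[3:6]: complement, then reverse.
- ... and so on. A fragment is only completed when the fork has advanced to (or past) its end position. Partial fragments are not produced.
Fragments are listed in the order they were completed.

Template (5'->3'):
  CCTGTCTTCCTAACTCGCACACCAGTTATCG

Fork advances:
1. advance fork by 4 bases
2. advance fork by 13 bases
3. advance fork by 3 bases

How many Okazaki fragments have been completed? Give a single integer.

Answer: 6

Derivation:
Step 1: advance 4 -> fork_pos = 0 + 4 = 4. Reached multiple(s) of 3: 3 -> fragment 1 completed (1 total).
Step 2: advance 13 -> fork_pos = 4 + 13 = 17. Reached multiple(s) of 3: 6, 9, 12, 15 -> fragments 2-5 completed (5 total).
Step 3: advance 3 -> fork_pos = 17 + 3 = 20. Reached multiple(s) of 3: 18 -> fragment 6 completed (6 total).
Check: final fork_pos = 20; the multiples of 3 that are <= 20 are 3..18 -> 20 // 3 = 6 completed fragment(s).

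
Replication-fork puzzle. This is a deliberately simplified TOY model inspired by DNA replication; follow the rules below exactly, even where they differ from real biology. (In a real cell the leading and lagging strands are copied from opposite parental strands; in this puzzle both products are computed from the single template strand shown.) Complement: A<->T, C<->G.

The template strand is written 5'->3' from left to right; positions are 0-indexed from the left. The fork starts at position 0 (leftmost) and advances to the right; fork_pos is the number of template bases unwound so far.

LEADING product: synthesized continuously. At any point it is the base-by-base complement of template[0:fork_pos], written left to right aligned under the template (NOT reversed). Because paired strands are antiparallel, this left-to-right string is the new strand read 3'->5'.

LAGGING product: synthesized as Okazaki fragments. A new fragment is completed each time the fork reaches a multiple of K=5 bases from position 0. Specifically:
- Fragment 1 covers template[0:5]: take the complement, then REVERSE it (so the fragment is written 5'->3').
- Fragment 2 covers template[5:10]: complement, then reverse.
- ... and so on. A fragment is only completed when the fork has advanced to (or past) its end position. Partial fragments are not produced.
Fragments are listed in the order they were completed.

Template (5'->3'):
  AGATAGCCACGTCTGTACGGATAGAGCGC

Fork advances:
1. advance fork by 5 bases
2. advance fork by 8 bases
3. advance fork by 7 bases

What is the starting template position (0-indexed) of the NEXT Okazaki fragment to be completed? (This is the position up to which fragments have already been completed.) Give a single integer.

Step 1: advance 5 -> fork_pos = 0 + 5 = 5. Reached multiple(s) of 5: 5 -> fragment 1 completed (1 total).
Step 2: advance 8 -> fork_pos = 5 + 8 = 13. Reached multiple(s) of 5: 10 -> fragment 2 completed (2 total).
Step 3: advance 7 -> fork_pos = 13 + 7 = 20. Reached multiple(s) of 5: 15, 20 -> fragments 3-4 completed (4 total).
4 fragment(s) completed, covering template[0:20] (4 x 5 = 20). The next fragment, fragment 5, covers template[20:25], so it starts at position 20.

Answer: 20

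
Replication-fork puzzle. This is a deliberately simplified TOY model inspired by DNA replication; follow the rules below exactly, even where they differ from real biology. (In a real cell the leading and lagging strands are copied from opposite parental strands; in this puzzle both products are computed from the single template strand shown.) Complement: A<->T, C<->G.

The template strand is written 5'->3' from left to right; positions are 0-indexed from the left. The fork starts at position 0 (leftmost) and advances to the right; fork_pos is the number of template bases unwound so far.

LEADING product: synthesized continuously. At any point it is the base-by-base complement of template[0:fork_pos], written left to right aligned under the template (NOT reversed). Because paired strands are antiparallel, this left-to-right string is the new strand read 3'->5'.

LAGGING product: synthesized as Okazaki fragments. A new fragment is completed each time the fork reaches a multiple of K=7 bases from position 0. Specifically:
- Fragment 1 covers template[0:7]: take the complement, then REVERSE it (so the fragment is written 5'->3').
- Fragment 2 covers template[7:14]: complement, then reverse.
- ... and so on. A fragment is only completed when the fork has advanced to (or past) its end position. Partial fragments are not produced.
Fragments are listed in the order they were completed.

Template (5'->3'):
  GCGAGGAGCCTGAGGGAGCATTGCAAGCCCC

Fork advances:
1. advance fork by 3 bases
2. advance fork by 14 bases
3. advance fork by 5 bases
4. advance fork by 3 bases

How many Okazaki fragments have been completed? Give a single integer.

Answer: 3

Derivation:
Step 1: advance 3 -> fork_pos = 0 + 3 = 3. Next multiple of 7 is 7 (not reached); still 0 fragment(s).
Step 2: advance 14 -> fork_pos = 3 + 14 = 17. Reached multiple(s) of 7: 7, 14 -> fragments 1-2 completed (2 total).
Step 3: advance 5 -> fork_pos = 17 + 5 = 22. Reached multiple(s) of 7: 21 -> fragment 3 completed (3 total).
Step 4: advance 3 -> fork_pos = 22 + 3 = 25. Next multiple of 7 is 28 (not reached); still 3 fragment(s).
Check: final fork_pos = 25; the multiples of 7 that are <= 25 are 7..21 -> 25 // 7 = 3 completed fragment(s).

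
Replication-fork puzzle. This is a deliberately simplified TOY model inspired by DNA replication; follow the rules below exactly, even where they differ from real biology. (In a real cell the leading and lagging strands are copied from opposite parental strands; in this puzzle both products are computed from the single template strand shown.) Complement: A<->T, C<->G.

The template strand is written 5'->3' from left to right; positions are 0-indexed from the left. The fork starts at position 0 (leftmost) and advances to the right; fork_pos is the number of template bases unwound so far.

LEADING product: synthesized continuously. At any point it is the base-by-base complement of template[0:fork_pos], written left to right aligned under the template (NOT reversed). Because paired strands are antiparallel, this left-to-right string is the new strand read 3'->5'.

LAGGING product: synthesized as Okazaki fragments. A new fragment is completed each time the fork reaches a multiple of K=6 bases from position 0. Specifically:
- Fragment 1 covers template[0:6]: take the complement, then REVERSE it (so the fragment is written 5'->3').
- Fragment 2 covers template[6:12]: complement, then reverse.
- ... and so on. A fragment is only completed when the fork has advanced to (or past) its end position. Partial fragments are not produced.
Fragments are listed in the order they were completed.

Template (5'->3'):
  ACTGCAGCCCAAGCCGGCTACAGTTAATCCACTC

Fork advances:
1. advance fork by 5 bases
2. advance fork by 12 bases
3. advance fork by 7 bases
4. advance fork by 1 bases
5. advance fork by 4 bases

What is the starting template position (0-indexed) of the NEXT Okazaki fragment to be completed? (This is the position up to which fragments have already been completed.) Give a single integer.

Answer: 24

Derivation:
Step 1: advance 5 -> fork_pos = 0 + 5 = 5. Next multiple of 6 is 6 (not reached); still 0 fragment(s).
Step 2: advance 12 -> fork_pos = 5 + 12 = 17. Reached multiple(s) of 6: 6, 12 -> fragments 1-2 completed (2 total).
Step 3: advance 7 -> fork_pos = 17 + 7 = 24. Reached multiple(s) of 6: 18, 24 -> fragments 3-4 completed (4 total).
Step 4: advance 1 -> fork_pos = 24 + 1 = 25. Next multiple of 6 is 30 (not reached); still 4 fragment(s).
Step 5: advance 4 -> fork_pos = 25 + 4 = 29. Next multiple of 6 is 30 (not reached); still 4 fragment(s).
4 fragment(s) completed, covering template[0:24] (4 x 6 = 24). The next fragment, fragment 5, covers template[24:30], so it starts at position 24.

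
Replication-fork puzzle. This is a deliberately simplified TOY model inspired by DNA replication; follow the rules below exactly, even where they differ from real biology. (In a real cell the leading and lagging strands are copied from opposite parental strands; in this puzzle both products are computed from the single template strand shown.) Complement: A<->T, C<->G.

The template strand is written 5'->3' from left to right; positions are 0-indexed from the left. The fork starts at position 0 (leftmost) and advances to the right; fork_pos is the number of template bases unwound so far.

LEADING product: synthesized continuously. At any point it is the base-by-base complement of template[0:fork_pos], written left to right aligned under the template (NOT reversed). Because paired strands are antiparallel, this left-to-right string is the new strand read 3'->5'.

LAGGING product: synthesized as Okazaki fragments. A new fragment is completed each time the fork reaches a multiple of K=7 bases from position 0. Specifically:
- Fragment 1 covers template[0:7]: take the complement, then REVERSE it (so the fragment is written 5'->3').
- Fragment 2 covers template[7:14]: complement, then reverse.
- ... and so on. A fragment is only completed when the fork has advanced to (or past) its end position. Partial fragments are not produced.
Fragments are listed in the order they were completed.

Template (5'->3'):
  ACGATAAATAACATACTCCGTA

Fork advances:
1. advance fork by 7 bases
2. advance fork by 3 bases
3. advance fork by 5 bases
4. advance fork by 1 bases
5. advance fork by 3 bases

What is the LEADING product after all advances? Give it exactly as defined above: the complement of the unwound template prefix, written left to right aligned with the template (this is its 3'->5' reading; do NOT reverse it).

Answer: TGCTATTTATTGTATGAGG

Derivation:
Step 1: advance 7 -> fork_pos = 0 + 7 = 7.
Step 2: advance 3 -> fork_pos = 7 + 3 = 10.
Step 3: advance 5 -> fork_pos = 10 + 5 = 15.
Step 4: advance 1 -> fork_pos = 15 + 1 = 16.
Step 5: advance 3 -> fork_pos = 16 + 3 = 19.
Unwound prefix: template[0:19] = ACGATAAATAACATACTCC
Complement it base by base (A<->T, C<->G), keeping left-to-right order:
  [0:5] ACGAT -> TGCTA
  [5:10] AAATA -> TTTAT
  [10:15] ACATA -> TGTAT
  [15:19] CTCC -> GAGG
Concatenate: TGCTATTTATTGTATGAGG (length 19; written aligned with the template, i.e. 3'->5').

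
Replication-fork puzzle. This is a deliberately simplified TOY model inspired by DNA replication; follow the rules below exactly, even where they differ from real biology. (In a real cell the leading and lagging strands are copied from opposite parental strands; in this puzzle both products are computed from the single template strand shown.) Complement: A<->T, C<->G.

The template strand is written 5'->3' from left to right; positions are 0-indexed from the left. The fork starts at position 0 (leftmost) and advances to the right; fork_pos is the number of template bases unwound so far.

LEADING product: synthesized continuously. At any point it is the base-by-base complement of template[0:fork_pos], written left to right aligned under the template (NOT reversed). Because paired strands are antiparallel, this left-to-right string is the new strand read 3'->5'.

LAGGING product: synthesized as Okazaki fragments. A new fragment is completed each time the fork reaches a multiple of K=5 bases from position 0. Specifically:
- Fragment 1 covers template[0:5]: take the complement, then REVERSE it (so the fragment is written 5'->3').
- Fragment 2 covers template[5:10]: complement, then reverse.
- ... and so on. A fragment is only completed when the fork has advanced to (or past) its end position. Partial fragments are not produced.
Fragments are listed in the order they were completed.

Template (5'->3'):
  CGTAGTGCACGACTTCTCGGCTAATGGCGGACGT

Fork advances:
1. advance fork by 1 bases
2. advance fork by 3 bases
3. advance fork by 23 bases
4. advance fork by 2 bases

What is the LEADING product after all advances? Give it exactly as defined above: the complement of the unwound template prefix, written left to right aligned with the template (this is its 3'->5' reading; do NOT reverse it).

Step 1: advance 1 -> fork_pos = 0 + 1 = 1.
Step 2: advance 3 -> fork_pos = 1 + 3 = 4.
Step 3: advance 23 -> fork_pos = 4 + 23 = 27.
Step 4: advance 2 -> fork_pos = 27 + 2 = 29.
Unwound prefix: template[0:29] = CGTAGTGCACGACTTCTCGGCTAATGGCG
Complement it base by base (A<->T, C<->G), keeping left-to-right order:
  [0:5] CGTAG -> GCATC
  [5:10] TGCAC -> ACGTG
  [10:15] GACTT -> CTGAA
  [15:20] CTCGG -> GAGCC
  [20:25] CTAAT -> GATTA
  [25:29] GGCG -> CCGC
Concatenate: GCATCACGTGCTGAAGAGCCGATTACCGC (length 29; written aligned with the template, i.e. 3'->5').

Answer: GCATCACGTGCTGAAGAGCCGATTACCGC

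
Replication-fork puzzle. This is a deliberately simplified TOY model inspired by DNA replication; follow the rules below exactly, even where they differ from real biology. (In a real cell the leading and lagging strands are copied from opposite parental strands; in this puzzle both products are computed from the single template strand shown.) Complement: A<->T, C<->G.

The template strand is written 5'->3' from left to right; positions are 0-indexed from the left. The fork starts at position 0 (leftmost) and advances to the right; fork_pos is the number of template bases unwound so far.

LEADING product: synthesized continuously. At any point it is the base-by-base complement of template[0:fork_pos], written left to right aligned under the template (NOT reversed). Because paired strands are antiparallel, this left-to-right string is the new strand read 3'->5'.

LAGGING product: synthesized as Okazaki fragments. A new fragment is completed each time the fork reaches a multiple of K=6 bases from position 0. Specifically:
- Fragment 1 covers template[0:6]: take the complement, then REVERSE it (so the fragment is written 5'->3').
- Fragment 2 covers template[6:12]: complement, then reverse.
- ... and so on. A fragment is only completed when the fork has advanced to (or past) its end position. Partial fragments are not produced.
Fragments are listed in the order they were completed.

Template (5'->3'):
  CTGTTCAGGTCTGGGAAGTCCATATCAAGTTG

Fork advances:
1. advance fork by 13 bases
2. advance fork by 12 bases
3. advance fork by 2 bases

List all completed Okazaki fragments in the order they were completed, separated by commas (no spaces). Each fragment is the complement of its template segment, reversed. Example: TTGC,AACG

Step 1: advance 13 -> fork_pos = 0 + 13 = 13. Reached multiple(s) of 6: 6, 12 -> fragments 1-2 completed (2 total).
Step 2: advance 12 -> fork_pos = 13 + 12 = 25. Reached multiple(s) of 6: 18, 24 -> fragments 3-4 completed (4 total).
Step 3: advance 2 -> fork_pos = 25 + 2 = 27. Next multiple of 6 is 30 (not reached); still 4 fragment(s).
Final fork_pos = 27, so 4 fragment(s) are complete. Build each: template segment -> complement -> reverse.
Fragment 1: template[0:6] = CTGTTC -> complement GACAAG -> reversed GAACAG
Fragment 2: template[6:12] = AGGTCT -> complement TCCAGA -> reversed AGACCT
Fragment 3: template[12:18] = GGGAAG -> complement CCCTTC -> reversed CTTCCC
Fragment 4: template[18:24] = TCCATA -> complement AGGTAT -> reversed TATGGA

Answer: GAACAG,AGACCT,CTTCCC,TATGGA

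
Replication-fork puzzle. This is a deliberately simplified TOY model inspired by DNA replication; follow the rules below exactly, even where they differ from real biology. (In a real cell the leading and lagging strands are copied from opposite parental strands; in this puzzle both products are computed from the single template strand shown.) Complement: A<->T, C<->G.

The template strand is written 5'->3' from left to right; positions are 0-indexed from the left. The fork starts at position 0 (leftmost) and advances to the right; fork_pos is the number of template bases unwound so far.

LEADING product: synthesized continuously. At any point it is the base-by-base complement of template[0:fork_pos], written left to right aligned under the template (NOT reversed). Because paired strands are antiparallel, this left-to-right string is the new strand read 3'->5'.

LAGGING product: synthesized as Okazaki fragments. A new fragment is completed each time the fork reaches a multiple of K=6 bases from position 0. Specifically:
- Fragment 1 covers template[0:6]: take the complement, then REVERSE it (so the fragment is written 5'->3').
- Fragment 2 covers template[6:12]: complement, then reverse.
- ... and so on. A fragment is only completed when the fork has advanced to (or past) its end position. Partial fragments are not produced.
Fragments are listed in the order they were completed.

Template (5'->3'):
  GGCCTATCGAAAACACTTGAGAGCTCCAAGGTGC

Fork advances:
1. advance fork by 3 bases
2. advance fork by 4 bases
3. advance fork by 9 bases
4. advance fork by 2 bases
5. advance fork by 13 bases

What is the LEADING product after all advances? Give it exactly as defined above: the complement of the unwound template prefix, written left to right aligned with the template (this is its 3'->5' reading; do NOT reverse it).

Step 1: advance 3 -> fork_pos = 0 + 3 = 3.
Step 2: advance 4 -> fork_pos = 3 + 4 = 7.
Step 3: advance 9 -> fork_pos = 7 + 9 = 16.
Step 4: advance 2 -> fork_pos = 16 + 2 = 18.
Step 5: advance 13 -> fork_pos = 18 + 13 = 31.
Unwound prefix: template[0:31] = GGCCTATCGAAAACACTTGAGAGCTCCAAGG
Complement it base by base (A<->T, C<->G), keeping left-to-right order:
  [0:5] GGCCT -> CCGGA
  [5:10] ATCGA -> TAGCT
  [10:15] AAACA -> TTTGT
  [15:20] CTTGA -> GAACT
  [20:25] GAGCT -> CTCGA
  [25:30] CCAAG -> GGTTC
  [30:31] G -> C
Concatenate: CCGGATAGCTTTTGTGAACTCTCGAGGTTCC (length 31; written aligned with the template, i.e. 3'->5').

Answer: CCGGATAGCTTTTGTGAACTCTCGAGGTTCC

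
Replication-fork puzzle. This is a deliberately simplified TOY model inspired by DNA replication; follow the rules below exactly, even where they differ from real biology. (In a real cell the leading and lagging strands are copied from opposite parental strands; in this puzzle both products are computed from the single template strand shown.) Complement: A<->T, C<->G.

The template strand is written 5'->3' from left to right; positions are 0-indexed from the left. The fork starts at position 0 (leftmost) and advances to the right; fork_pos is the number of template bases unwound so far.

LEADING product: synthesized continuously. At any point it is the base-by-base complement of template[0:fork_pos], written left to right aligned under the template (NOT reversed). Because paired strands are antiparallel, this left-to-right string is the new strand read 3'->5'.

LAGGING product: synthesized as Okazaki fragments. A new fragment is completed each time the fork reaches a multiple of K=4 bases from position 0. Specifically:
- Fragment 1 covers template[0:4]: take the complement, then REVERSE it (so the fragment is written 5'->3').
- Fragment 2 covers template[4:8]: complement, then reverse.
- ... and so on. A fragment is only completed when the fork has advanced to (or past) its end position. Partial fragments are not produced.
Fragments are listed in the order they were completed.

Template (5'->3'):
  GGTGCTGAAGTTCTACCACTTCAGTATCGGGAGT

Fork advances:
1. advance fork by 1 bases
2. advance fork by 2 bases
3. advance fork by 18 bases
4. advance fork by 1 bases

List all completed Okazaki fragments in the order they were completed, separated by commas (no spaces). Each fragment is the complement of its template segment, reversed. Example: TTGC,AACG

Step 1: advance 1 -> fork_pos = 0 + 1 = 1. Next multiple of 4 is 4 (not reached); still 0 fragment(s).
Step 2: advance 2 -> fork_pos = 1 + 2 = 3. Next multiple of 4 is 4 (not reached); still 0 fragment(s).
Step 3: advance 18 -> fork_pos = 3 + 18 = 21. Reached multiple(s) of 4: 4, 8, 12, 16, 20 -> fragments 1-5 completed (5 total).
Step 4: advance 1 -> fork_pos = 21 + 1 = 22. Next multiple of 4 is 24 (not reached); still 5 fragment(s).
Final fork_pos = 22, so 5 fragment(s) are complete. Build each: template segment -> complement -> reverse.
Fragment 1: template[0:4] = GGTG -> complement CCAC -> reversed CACC
Fragment 2: template[4:8] = CTGA -> complement GACT -> reversed TCAG
Fragment 3: template[8:12] = AGTT -> complement TCAA -> reversed AACT
Fragment 4: template[12:16] = CTAC -> complement GATG -> reversed GTAG
Fragment 5: template[16:20] = CACT -> complement GTGA -> reversed AGTG

Answer: CACC,TCAG,AACT,GTAG,AGTG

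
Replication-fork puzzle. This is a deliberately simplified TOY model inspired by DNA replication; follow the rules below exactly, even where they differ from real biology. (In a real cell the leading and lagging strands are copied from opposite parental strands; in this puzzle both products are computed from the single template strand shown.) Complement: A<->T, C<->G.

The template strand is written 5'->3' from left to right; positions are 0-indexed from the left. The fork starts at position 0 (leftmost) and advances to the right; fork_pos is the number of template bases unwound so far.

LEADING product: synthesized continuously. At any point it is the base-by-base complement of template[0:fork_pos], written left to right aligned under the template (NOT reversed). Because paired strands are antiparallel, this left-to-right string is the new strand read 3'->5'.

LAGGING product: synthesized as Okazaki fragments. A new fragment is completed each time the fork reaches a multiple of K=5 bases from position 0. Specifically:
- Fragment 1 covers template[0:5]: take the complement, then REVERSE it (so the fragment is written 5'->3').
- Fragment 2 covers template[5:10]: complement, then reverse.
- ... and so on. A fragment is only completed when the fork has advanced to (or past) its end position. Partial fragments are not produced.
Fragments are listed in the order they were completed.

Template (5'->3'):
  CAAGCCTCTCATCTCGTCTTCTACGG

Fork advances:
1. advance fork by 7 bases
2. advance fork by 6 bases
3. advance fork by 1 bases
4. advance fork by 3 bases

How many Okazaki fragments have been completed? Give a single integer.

Answer: 3

Derivation:
Step 1: advance 7 -> fork_pos = 0 + 7 = 7. Reached multiple(s) of 5: 5 -> fragment 1 completed (1 total).
Step 2: advance 6 -> fork_pos = 7 + 6 = 13. Reached multiple(s) of 5: 10 -> fragment 2 completed (2 total).
Step 3: advance 1 -> fork_pos = 13 + 1 = 14. Next multiple of 5 is 15 (not reached); still 2 fragment(s).
Step 4: advance 3 -> fork_pos = 14 + 3 = 17. Reached multiple(s) of 5: 15 -> fragment 3 completed (3 total).
Check: final fork_pos = 17; the multiples of 5 that are <= 17 are 5..15 -> 17 // 5 = 3 completed fragment(s).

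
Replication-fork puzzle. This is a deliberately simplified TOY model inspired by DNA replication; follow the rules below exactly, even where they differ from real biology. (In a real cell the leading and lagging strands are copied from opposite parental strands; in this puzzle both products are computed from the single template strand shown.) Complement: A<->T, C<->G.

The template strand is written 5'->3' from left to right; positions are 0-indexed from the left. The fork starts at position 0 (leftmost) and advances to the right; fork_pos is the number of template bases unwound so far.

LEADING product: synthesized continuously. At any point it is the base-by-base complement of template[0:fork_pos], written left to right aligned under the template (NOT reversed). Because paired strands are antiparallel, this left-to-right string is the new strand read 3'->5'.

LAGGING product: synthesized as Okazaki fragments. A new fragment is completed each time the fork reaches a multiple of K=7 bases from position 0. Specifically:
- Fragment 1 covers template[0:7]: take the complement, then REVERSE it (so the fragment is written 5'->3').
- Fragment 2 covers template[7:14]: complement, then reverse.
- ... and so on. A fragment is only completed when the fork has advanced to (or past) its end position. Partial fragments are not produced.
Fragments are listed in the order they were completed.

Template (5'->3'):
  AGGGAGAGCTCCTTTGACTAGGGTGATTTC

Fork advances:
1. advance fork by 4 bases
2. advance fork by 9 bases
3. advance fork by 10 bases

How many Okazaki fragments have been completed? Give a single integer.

Step 1: advance 4 -> fork_pos = 0 + 4 = 4. Next multiple of 7 is 7 (not reached); still 0 fragment(s).
Step 2: advance 9 -> fork_pos = 4 + 9 = 13. Reached multiple(s) of 7: 7 -> fragment 1 completed (1 total).
Step 3: advance 10 -> fork_pos = 13 + 10 = 23. Reached multiple(s) of 7: 14, 21 -> fragments 2-3 completed (3 total).
Check: final fork_pos = 23; the multiples of 7 that are <= 23 are 7..21 -> 23 // 7 = 3 completed fragment(s).

Answer: 3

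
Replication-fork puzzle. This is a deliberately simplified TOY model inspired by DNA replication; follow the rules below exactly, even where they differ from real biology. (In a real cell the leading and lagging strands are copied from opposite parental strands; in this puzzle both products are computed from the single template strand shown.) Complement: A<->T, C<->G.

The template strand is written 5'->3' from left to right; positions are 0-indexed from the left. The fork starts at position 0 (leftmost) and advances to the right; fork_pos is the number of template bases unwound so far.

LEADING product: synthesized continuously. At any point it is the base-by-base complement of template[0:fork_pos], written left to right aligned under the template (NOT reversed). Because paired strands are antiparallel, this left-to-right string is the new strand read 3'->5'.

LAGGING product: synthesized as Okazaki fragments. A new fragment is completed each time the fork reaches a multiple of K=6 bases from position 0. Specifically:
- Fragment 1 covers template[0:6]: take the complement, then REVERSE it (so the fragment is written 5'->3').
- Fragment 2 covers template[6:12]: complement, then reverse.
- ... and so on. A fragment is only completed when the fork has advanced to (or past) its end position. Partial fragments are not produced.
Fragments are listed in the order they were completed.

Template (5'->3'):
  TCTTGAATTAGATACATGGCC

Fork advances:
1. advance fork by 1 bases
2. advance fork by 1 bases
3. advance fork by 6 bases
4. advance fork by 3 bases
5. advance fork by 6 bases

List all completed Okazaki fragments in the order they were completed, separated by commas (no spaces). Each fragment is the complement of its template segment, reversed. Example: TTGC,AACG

Step 1: advance 1 -> fork_pos = 0 + 1 = 1. Next multiple of 6 is 6 (not reached); still 0 fragment(s).
Step 2: advance 1 -> fork_pos = 1 + 1 = 2. Next multiple of 6 is 6 (not reached); still 0 fragment(s).
Step 3: advance 6 -> fork_pos = 2 + 6 = 8. Reached multiple(s) of 6: 6 -> fragment 1 completed (1 total).
Step 4: advance 3 -> fork_pos = 8 + 3 = 11. Next multiple of 6 is 12 (not reached); still 1 fragment(s).
Step 5: advance 6 -> fork_pos = 11 + 6 = 17. Reached multiple(s) of 6: 12 -> fragment 2 completed (2 total).
Final fork_pos = 17, so 2 fragment(s) are complete. Build each: template segment -> complement -> reverse.
Fragment 1: template[0:6] = TCTTGA -> complement AGAACT -> reversed TCAAGA
Fragment 2: template[6:12] = ATTAGA -> complement TAATCT -> reversed TCTAAT

Answer: TCAAGA,TCTAAT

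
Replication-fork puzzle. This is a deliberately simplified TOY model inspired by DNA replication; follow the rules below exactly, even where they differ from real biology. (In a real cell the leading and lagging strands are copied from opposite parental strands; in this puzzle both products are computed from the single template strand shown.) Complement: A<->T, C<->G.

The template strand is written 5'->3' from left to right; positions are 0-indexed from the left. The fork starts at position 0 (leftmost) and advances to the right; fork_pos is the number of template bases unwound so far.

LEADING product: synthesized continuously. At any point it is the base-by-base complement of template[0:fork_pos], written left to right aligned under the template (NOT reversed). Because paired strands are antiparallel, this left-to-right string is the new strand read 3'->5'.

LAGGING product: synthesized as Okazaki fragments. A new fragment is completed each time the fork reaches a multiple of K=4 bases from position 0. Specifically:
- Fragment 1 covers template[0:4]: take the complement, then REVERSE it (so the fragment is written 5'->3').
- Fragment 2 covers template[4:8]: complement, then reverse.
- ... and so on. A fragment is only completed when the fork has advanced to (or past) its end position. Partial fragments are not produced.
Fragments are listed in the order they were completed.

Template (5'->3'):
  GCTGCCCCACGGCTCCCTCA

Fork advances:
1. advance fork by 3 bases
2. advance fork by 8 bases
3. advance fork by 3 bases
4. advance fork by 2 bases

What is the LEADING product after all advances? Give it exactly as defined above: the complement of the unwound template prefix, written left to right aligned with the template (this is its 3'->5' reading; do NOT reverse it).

Answer: CGACGGGGTGCCGAGG

Derivation:
Step 1: advance 3 -> fork_pos = 0 + 3 = 3.
Step 2: advance 8 -> fork_pos = 3 + 8 = 11.
Step 3: advance 3 -> fork_pos = 11 + 3 = 14.
Step 4: advance 2 -> fork_pos = 14 + 2 = 16.
Unwound prefix: template[0:16] = GCTGCCCCACGGCTCC
Complement it base by base (A<->T, C<->G), keeping left-to-right order:
  [0:5] GCTGC -> CGACG
  [5:10] CCCAC -> GGGTG
  [10:15] GGCTC -> CCGAG
  [15:16] C -> G
Concatenate: CGACGGGGTGCCGAGG (length 16; written aligned with the template, i.e. 3'->5').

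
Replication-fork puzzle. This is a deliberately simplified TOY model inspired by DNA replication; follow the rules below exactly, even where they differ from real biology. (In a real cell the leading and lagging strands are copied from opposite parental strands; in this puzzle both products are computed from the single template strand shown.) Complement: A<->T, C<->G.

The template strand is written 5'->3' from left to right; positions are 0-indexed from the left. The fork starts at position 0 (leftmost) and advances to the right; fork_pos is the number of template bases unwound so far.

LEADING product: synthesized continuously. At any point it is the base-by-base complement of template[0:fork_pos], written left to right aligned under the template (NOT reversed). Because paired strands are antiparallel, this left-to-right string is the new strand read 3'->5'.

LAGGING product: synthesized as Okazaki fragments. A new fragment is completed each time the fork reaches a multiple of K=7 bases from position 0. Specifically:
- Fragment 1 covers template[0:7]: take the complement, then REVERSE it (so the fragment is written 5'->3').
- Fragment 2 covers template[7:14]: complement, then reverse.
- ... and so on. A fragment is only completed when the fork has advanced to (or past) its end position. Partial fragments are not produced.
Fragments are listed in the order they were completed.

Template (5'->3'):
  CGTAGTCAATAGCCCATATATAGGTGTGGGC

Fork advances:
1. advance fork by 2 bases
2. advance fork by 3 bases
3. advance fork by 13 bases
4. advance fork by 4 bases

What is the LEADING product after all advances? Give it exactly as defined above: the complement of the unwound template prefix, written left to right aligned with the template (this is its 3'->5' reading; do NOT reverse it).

Answer: GCATCAGTTATCGGGTATATAT

Derivation:
Step 1: advance 2 -> fork_pos = 0 + 2 = 2.
Step 2: advance 3 -> fork_pos = 2 + 3 = 5.
Step 3: advance 13 -> fork_pos = 5 + 13 = 18.
Step 4: advance 4 -> fork_pos = 18 + 4 = 22.
Unwound prefix: template[0:22] = CGTAGTCAATAGCCCATATATA
Complement it base by base (A<->T, C<->G), keeping left-to-right order:
  [0:5] CGTAG -> GCATC
  [5:10] TCAAT -> AGTTA
  [10:15] AGCCC -> TCGGG
  [15:20] ATATA -> TATAT
  [20:22] TA -> AT
Concatenate: GCATCAGTTATCGGGTATATAT (length 22; written aligned with the template, i.e. 3'->5').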